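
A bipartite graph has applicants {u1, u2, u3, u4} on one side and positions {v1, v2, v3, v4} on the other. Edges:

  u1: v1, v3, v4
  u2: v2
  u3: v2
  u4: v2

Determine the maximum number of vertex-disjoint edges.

Unit-capacity flow: source→left, listed edges, right→sink; max matching = max flow.
Augmenting path u1→v1 (+1); matched 1.
Augmenting path u2→v2 (+1); matched 2.
No augmenting path remains; maximum matching = 2.
König certificate: {u1, v2} is a vertex cover of size 2 (every listed pair touches it), so no matching can be larger.

2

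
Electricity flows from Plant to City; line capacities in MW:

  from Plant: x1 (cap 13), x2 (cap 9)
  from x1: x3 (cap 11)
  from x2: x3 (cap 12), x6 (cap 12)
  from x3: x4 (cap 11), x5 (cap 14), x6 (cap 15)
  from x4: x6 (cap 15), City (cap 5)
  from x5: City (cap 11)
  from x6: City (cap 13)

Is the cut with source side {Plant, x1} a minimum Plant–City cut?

Given cut capacity: 9 + 11 = 20.
Augment Plant→x2→x6→City: bottleneck 9, flow now 9.
Augment Plant→x1→x3→x4→City: bottleneck 5, flow now 14.
Augment Plant→x1→x3→x5→City: bottleneck 6, flow now 20.
No augmenting path remains; maximum flow = 20.
Cut capacity 20 equals the max flow, so it is a minimum cut.

Yes — it is a minimum cut (capacity 20).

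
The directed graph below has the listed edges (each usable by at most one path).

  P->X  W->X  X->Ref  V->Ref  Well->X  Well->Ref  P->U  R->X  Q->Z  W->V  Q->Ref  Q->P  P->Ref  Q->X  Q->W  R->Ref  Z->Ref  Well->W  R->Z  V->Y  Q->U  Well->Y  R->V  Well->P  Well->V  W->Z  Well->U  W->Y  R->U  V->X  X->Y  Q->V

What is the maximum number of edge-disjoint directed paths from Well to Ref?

5

Assign every edge capacity 1; by Menger, the answer equals the max flow.
Path Well→Ref (+1); total 1.
Path Well→P→Ref (+1); total 2.
Path Well→V→Ref (+1); total 3.
Path Well→X→Ref (+1); total 4.
Path Well→W→Z→Ref (+1); total 5.
No residual Well→Ref path; max flow = 5.
Certifying cut of size 5: {Well→P, Well→Ref, Well→V, Well→W, Well→X}.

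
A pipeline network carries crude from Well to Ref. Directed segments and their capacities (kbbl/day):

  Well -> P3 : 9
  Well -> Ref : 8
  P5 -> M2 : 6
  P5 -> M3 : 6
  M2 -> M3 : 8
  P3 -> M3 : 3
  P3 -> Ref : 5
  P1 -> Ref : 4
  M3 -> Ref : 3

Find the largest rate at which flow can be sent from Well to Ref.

16

Augment Well→Ref: bottleneck 8, flow now 8.
Augment Well→P3→Ref: bottleneck 5, flow now 13.
Augment Well→P3→M3→Ref: bottleneck 3, flow now 16.
No augmenting path remains; maximum flow = 16.
In the residual graph, reachable from Well: {Well, P3}.
Min-cut edges: Well→Ref (8), P3→M3 (3), P3→Ref (5); capacity 8 + 3 + 5 = 16.
This cut is saturated, so no flow can exceed 16.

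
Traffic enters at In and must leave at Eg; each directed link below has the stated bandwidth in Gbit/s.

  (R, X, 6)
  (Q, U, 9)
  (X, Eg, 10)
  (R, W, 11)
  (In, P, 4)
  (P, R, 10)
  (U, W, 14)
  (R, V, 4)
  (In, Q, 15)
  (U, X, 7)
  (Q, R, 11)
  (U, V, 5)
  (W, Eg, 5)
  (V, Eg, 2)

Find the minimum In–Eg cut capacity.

17

Augment In→P→R→V→Eg: bottleneck 2, flow now 2.
Augment In→P→R→W→Eg: bottleneck 2, flow now 4.
Augment In→Q→R→W→Eg: bottleneck 3, flow now 7.
Augment In→Q→R→X→Eg: bottleneck 6, flow now 13.
Augment In→Q→U→X→Eg: bottleneck 4, flow now 17.
No augmenting path remains; maximum flow = 17.
By max-flow min-cut, the minimum cut capacity equals the max flow.
In the residual graph, reachable from In: {In, P, Q, R, U, V, W, X}.
Min-cut edges: V→Eg (2), W→Eg (5), X→Eg (10); capacity 2 + 5 + 10 = 17.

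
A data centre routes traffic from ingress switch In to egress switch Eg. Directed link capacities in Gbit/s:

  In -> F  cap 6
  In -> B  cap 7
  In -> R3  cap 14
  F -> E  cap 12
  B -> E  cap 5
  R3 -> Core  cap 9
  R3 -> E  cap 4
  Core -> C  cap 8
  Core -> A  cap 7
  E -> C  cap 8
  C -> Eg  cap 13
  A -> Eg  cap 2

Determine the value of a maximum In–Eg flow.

15

Augment In→F→E→C→Eg: bottleneck 6, flow now 6.
Augment In→B→E→C→Eg: bottleneck 2, flow now 8.
Augment In→R3→Core→C→Eg: bottleneck 5, flow now 13.
Augment In→R3→Core→A→Eg: bottleneck 2, flow now 15.
No augmenting path remains; maximum flow = 15.
In the residual graph, reachable from In: {In, F, B, R3, Core, E, C, A}.
Min-cut edges: C→Eg (13), A→Eg (2); capacity 13 + 2 = 15.
This cut is saturated, so no flow can exceed 15.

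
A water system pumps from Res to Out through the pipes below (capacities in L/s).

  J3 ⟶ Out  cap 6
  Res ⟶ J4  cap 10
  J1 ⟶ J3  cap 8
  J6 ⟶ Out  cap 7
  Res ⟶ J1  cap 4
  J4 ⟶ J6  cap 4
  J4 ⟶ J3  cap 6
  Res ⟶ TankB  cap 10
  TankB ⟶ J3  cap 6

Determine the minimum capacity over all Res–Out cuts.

10

Augment Res→J1→J3→Out: bottleneck 4, flow now 4.
Augment Res→TankB→J3→Out: bottleneck 2, flow now 6.
Augment Res→J4→J6→Out: bottleneck 4, flow now 10.
No augmenting path remains; maximum flow = 10.
By max-flow min-cut, the minimum cut capacity equals the max flow.
In the residual graph, reachable from Res: {Res, J1, TankB, J4, J3}.
Min-cut edges: J4→J6 (4), J3→Out (6); capacity 4 + 6 = 10.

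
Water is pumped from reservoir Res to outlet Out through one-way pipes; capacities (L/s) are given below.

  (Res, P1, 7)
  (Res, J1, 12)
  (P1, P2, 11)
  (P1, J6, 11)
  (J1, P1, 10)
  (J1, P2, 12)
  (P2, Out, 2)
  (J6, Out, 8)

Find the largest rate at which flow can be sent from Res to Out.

10

Augment Res→P1→P2→Out: bottleneck 2, flow now 2.
Augment Res→P1→J6→Out: bottleneck 5, flow now 7.
Augment Res→J1→P1→J6→Out: bottleneck 3, flow now 10.
No augmenting path remains; maximum flow = 10.
In the residual graph, reachable from Res: {Res, P1, J1, P2, J6}.
Min-cut edges: P2→Out (2), J6→Out (8); capacity 2 + 8 = 10.
This cut is saturated, so no flow can exceed 10.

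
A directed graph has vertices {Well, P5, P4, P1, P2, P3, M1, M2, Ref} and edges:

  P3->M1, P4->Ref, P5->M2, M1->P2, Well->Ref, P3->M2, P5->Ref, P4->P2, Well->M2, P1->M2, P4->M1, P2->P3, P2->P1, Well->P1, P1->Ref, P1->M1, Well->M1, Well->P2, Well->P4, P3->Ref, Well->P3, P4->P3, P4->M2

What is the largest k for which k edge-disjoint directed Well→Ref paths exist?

4

Assign every edge capacity 1; by Menger, the answer equals the max flow.
Path Well→Ref (+1); total 1.
Path Well→P4→Ref (+1); total 2.
Path Well→P1→Ref (+1); total 3.
Path Well→P3→Ref (+1); total 4.
No residual Well→Ref path; max flow = 4.
Certifying cut of size 4: {P1→Ref, P3→Ref, Well→P4, Well→Ref}.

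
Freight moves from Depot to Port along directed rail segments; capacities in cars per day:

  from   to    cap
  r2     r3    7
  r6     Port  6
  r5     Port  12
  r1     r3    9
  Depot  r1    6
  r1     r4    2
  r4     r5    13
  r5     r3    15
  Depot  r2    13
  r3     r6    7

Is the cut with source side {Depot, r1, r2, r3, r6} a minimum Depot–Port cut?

Yes — it is a minimum cut (capacity 8).

Given cut capacity: 2 + 6 = 8.
Augment Depot→r1→r3→r6→Port: bottleneck 6, flow now 6.
Augment Depot→r2→r3→r1→r4→r5→Port: bottleneck 2, flow now 8. (uses reverse residual edge)
No augmenting path remains; maximum flow = 8.
Cut capacity 8 equals the max flow, so it is a minimum cut.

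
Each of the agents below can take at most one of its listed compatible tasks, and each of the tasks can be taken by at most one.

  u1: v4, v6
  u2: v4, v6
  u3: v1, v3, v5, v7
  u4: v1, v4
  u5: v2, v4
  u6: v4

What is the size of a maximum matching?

5

Unit-capacity flow: source→left, listed edges, right→sink; max matching = max flow.
Augmenting path u1→v4 (+1); matched 1.
Augmenting path u2→v6 (+1); matched 2.
Augmenting path u3→v1 (+1); matched 3.
Augmenting path u5→v2 (+1); matched 4.
Augmenting path u4→v1→u3→v3 (+1); matched 5.
No augmenting path remains; maximum matching = 5.
König certificate: {u3, u4, u5, v4, v6} is a vertex cover of size 5 (every listed pair touches it), so no matching can be larger.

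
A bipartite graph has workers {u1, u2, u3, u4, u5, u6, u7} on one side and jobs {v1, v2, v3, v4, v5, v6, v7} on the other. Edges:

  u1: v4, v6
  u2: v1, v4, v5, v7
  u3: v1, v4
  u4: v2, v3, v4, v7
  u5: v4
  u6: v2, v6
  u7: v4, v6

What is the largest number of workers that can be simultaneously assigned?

6

Unit-capacity flow: source→left, listed edges, right→sink; max matching = max flow.
Augmenting path u1→v4 (+1); matched 1.
Augmenting path u2→v1 (+1); matched 2.
Augmenting path u4→v2 (+1); matched 3.
Augmenting path u6→v6 (+1); matched 4.
Augmenting path u3→v1→u2→v5 (+1); matched 5.
Augmenting path u7→v6→u6→v2→u4→v3 (+1); matched 6.
No augmenting path remains; maximum matching = 6.
König certificate: {u2, u3, u4, u6, v4, v6} is a vertex cover of size 6 (every listed pair touches it), so no matching can be larger.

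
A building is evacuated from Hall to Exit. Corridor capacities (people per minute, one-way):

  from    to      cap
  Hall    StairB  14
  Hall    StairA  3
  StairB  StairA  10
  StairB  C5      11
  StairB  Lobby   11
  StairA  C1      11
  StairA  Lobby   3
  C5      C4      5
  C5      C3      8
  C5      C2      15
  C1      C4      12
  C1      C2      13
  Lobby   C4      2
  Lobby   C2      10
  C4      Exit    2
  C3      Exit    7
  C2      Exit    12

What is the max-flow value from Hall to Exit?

Augment Hall→StairB→C5→C4→Exit: bottleneck 2, flow now 2.
Augment Hall→StairB→C5→C3→Exit: bottleneck 7, flow now 9.
Augment Hall→StairB→C5→C2→Exit: bottleneck 2, flow now 11.
Augment Hall→StairB→Lobby→C2→Exit: bottleneck 3, flow now 14.
Augment Hall→StairA→C1→C2→Exit: bottleneck 3, flow now 17.
No augmenting path remains; maximum flow = 17.
In the residual graph, reachable from Hall: {Hall}.
Min-cut edges: Hall→StairB (14), Hall→StairA (3); capacity 14 + 3 = 17.
This cut is saturated, so no flow can exceed 17.

17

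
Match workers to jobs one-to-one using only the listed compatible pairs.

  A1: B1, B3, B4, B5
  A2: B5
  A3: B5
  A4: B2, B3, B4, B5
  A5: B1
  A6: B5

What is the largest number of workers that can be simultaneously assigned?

4

Unit-capacity flow: source→left, listed edges, right→sink; max matching = max flow.
Augmenting path A1→B1 (+1); matched 1.
Augmenting path A2→B5 (+1); matched 2.
Augmenting path A4→B2 (+1); matched 3.
Augmenting path A5→B1→A1→B3 (+1); matched 4.
No augmenting path remains; maximum matching = 4.
König certificate: {A1, A4, A5, B5} is a vertex cover of size 4 (every listed pair touches it), so no matching can be larger.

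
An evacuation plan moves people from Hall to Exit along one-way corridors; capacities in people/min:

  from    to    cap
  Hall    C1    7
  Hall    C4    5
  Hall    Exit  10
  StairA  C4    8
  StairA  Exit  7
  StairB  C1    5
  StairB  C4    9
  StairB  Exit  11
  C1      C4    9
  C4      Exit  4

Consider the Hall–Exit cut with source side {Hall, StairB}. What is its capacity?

47

Edges leaving {Hall, StairB}: Hall→C1 (7), Hall→C4 (5), Hall→Exit (10), StairB→C1 (5), StairB→C4 (9), StairB→Exit (11).
Cut capacity = 7 + 5 + 10 + 5 + 9 + 11 = 47.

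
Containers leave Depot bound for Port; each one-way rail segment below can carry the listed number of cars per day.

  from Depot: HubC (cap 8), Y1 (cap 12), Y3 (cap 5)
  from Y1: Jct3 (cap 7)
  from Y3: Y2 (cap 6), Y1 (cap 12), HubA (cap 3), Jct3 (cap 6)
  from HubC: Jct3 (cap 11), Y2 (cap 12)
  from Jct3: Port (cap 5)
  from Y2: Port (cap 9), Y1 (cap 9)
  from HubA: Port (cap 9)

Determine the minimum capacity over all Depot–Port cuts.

Augment Depot→Y1→Jct3→Port: bottleneck 5, flow now 5.
Augment Depot→Y3→Y2→Port: bottleneck 5, flow now 10.
Augment Depot→HubC→Y2→Port: bottleneck 4, flow now 14.
Augment Depot→HubC→Y2→Y3→HubA→Port: bottleneck 3, flow now 17. (uses reverse residual edge)
No augmenting path remains; maximum flow = 17.
By max-flow min-cut, the minimum cut capacity equals the max flow.
In the residual graph, reachable from Depot: {Depot, Y1, Y3, HubC, Jct3, Y2}.
Min-cut edges: Y3→HubA (3), Jct3→Port (5), Y2→Port (9); capacity 3 + 5 + 9 = 17.

17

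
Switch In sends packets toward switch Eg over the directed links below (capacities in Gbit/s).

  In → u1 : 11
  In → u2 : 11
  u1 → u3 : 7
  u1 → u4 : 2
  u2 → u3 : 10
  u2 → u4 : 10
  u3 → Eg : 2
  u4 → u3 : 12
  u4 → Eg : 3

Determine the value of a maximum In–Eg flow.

5

Augment In→u1→u3→Eg: bottleneck 2, flow now 2.
Augment In→u1→u4→Eg: bottleneck 2, flow now 4.
Augment In→u2→u4→Eg: bottleneck 1, flow now 5.
No augmenting path remains; maximum flow = 5.
In the residual graph, reachable from In: {In, u1, u2, u3, u4}.
Min-cut edges: u3→Eg (2), u4→Eg (3); capacity 2 + 3 = 5.
This cut is saturated, so no flow can exceed 5.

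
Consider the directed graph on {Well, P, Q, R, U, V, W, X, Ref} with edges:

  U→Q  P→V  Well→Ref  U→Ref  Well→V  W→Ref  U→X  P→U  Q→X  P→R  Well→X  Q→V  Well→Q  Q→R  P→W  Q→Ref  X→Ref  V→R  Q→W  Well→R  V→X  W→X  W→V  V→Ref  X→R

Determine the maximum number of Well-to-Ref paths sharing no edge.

Assign every edge capacity 1; by Menger, the answer equals the max flow.
Path Well→Ref (+1); total 1.
Path Well→Q→Ref (+1); total 2.
Path Well→V→Ref (+1); total 3.
Path Well→X→Ref (+1); total 4.
No residual Well→Ref path; max flow = 4.
Certifying cut of size 4: {Well→Q, Well→Ref, Well→V, Well→X}.

4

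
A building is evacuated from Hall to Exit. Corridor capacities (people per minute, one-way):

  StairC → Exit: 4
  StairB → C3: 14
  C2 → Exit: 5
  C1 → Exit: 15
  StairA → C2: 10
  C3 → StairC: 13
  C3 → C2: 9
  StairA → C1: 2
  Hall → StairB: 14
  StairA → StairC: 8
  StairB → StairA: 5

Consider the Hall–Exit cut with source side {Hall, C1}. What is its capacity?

Edges leaving {Hall, C1}: Hall→StairB (14), C1→Exit (15).
Cut capacity = 14 + 15 = 29.

29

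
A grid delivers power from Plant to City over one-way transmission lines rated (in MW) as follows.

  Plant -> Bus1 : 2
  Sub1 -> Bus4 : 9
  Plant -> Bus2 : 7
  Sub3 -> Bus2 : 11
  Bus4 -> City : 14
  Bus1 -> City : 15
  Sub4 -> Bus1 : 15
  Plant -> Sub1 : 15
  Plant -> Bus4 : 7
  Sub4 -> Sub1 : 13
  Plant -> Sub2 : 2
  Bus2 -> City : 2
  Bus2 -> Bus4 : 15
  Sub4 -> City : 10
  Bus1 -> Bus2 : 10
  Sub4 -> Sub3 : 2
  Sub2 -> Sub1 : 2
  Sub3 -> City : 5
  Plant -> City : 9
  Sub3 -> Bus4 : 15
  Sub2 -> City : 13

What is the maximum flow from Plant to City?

29

Augment Plant→City: bottleneck 9, flow now 9.
Augment Plant→Sub2→City: bottleneck 2, flow now 11.
Augment Plant→Bus1→City: bottleneck 2, flow now 13.
Augment Plant→Bus2→City: bottleneck 2, flow now 15.
Augment Plant→Bus4→City: bottleneck 7, flow now 22.
Augment Plant→Sub1→Bus4→City: bottleneck 7, flow now 29.
No augmenting path remains; maximum flow = 29.
In the residual graph, reachable from Plant: {Plant, Sub1, Bus2, Bus4}.
Min-cut edges: Plant→Sub2 (2), Plant→Bus1 (2), Plant→City (9), Bus2→City (2), Bus4→City (14); capacity 2 + 2 + 9 + 2 + 14 = 29.
This cut is saturated, so no flow can exceed 29.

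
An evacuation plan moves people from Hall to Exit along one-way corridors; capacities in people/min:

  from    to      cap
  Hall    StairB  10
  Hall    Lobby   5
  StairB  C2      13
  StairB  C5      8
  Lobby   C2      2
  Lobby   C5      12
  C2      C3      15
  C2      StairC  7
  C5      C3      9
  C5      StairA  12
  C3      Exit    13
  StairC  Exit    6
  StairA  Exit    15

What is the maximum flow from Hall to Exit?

15

Augment Hall→StairB→C2→C3→Exit: bottleneck 10, flow now 10.
Augment Hall→Lobby→C2→C3→Exit: bottleneck 2, flow now 12.
Augment Hall→Lobby→C5→C3→Exit: bottleneck 1, flow now 13.
Augment Hall→Lobby→C5→StairA→Exit: bottleneck 2, flow now 15.
No augmenting path remains; maximum flow = 15.
In the residual graph, reachable from Hall: {Hall}.
Min-cut edges: Hall→StairB (10), Hall→Lobby (5); capacity 10 + 5 = 15.
This cut is saturated, so no flow can exceed 15.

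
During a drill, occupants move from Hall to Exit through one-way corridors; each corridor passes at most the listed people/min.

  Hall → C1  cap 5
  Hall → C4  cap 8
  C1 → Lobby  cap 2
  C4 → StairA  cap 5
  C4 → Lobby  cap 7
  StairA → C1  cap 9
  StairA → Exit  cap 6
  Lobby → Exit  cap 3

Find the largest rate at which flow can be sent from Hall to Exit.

Augment Hall→C1→Lobby→Exit: bottleneck 2, flow now 2.
Augment Hall→C4→StairA→Exit: bottleneck 5, flow now 7.
Augment Hall→C4→Lobby→Exit: bottleneck 1, flow now 8.
No augmenting path remains; maximum flow = 8.
In the residual graph, reachable from Hall: {Hall, C1, C4, Lobby}.
Min-cut edges: C4→StairA (5), Lobby→Exit (3); capacity 5 + 3 = 8.
This cut is saturated, so no flow can exceed 8.

8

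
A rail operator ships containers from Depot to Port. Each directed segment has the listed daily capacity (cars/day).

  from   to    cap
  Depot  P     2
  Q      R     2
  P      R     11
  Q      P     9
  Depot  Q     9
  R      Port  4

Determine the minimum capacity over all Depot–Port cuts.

Augment Depot→P→R→Port: bottleneck 2, flow now 2.
Augment Depot→Q→R→Port: bottleneck 2, flow now 4.
No augmenting path remains; maximum flow = 4.
By max-flow min-cut, the minimum cut capacity equals the max flow.
In the residual graph, reachable from Depot: {Depot, P, Q, R}.
Min-cut edges: R→Port (4); capacity 4 = 4.

4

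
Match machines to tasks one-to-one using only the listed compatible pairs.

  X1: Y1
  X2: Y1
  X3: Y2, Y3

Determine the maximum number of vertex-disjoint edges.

2

Unit-capacity flow: source→left, listed edges, right→sink; max matching = max flow.
Augmenting path X1→Y1 (+1); matched 1.
Augmenting path X3→Y2 (+1); matched 2.
No augmenting path remains; maximum matching = 2.
König certificate: {X3, Y1} is a vertex cover of size 2 (every listed pair touches it), so no matching can be larger.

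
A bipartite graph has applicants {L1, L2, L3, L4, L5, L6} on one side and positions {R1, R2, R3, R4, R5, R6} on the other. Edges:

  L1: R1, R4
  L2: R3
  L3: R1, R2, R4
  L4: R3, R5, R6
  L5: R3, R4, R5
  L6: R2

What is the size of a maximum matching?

Unit-capacity flow: source→left, listed edges, right→sink; max matching = max flow.
Augmenting path L1→R1 (+1); matched 1.
Augmenting path L2→R3 (+1); matched 2.
Augmenting path L3→R2 (+1); matched 3.
Augmenting path L4→R5 (+1); matched 4.
Augmenting path L5→R4 (+1); matched 5.
Augmenting path L6→R2→L3→R4→L5→R5→L4→R6 (+1); matched 6.
No augmenting path remains; maximum matching = 6.
König certificate: {L1, L2, L3, L4, L5, L6} is a vertex cover of size 6 (every listed pair touches it), so no matching can be larger.

6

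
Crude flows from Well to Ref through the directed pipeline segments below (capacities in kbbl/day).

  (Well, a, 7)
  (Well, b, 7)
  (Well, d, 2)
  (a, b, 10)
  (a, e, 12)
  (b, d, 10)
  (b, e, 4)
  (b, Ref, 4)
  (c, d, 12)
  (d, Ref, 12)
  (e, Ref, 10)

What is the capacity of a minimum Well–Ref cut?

16

Augment Well→b→Ref: bottleneck 4, flow now 4.
Augment Well→d→Ref: bottleneck 2, flow now 6.
Augment Well→a→e→Ref: bottleneck 7, flow now 13.
Augment Well→b→d→Ref: bottleneck 3, flow now 16.
No augmenting path remains; maximum flow = 16.
By max-flow min-cut, the minimum cut capacity equals the max flow.
In the residual graph, reachable from Well: {Well}.
Min-cut edges: Well→a (7), Well→b (7), Well→d (2); capacity 7 + 7 + 2 = 16.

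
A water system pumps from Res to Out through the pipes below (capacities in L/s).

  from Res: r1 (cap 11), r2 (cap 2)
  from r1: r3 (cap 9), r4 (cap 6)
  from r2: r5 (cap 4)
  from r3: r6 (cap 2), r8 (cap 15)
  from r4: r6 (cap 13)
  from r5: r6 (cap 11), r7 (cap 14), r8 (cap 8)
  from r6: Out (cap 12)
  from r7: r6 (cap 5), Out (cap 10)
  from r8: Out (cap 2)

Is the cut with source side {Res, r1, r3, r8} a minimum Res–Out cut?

Given cut capacity: 2 + 6 + 2 + 2 = 12.
Augment Res→r1→r3→r6→Out: bottleneck 2, flow now 2.
Augment Res→r1→r3→r8→Out: bottleneck 2, flow now 4.
Augment Res→r1→r4→r6→Out: bottleneck 6, flow now 10.
Augment Res→r2→r5→r6→Out: bottleneck 2, flow now 12.
No augmenting path remains; maximum flow = 12.
Cut capacity 12 equals the max flow, so it is a minimum cut.

Yes — it is a minimum cut (capacity 12).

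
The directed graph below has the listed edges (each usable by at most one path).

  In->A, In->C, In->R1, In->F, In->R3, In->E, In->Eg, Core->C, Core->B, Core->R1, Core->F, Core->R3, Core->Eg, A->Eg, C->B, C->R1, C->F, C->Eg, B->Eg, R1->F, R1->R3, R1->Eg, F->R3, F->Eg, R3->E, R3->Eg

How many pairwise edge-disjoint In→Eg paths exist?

6

Assign every edge capacity 1; by Menger, the answer equals the max flow.
Path In→Eg (+1); total 1.
Path In→A→Eg (+1); total 2.
Path In→C→Eg (+1); total 3.
Path In→R1→Eg (+1); total 4.
Path In→F→Eg (+1); total 5.
Path In→R3→Eg (+1); total 6.
No residual In→Eg path; max flow = 6.
Certifying cut of size 6: {In→A, In→C, In→Eg, In→F, In→R1, In→R3}.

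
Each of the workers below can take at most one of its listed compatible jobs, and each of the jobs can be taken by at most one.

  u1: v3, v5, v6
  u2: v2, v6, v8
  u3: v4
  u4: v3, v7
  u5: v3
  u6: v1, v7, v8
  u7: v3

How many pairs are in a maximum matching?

Unit-capacity flow: source→left, listed edges, right→sink; max matching = max flow.
Augmenting path u1→v3 (+1); matched 1.
Augmenting path u2→v2 (+1); matched 2.
Augmenting path u3→v4 (+1); matched 3.
Augmenting path u4→v7 (+1); matched 4.
Augmenting path u6→v1 (+1); matched 5.
Augmenting path u5→v3→u1→v5 (+1); matched 6.
No augmenting path remains; maximum matching = 6.
König certificate: {u1, u2, u3, u4, u6, v3} is a vertex cover of size 6 (every listed pair touches it), so no matching can be larger.

6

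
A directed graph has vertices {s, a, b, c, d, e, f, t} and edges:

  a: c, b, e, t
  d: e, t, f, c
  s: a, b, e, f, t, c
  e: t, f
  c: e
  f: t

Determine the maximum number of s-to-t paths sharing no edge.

4

Assign every edge capacity 1; by Menger, the answer equals the max flow.
Path s→t (+1); total 1.
Path s→a→t (+1); total 2.
Path s→e→t (+1); total 3.
Path s→f→t (+1); total 4.
No residual s→t path; max flow = 4.
Certifying cut of size 4: {e→t, f→t, s→a, s→t}.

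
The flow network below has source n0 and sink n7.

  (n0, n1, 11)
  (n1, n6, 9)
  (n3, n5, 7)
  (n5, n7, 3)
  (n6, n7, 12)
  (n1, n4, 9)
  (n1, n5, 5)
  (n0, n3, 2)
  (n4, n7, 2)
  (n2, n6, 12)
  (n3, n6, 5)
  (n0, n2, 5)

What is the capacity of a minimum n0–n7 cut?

Augment n0→n1→n4→n7: bottleneck 2, flow now 2.
Augment n0→n1→n5→n7: bottleneck 3, flow now 5.
Augment n0→n1→n6→n7: bottleneck 6, flow now 11.
Augment n0→n2→n6→n7: bottleneck 5, flow now 16.
Augment n0→n3→n6→n7: bottleneck 1, flow now 17.
No augmenting path remains; maximum flow = 17.
By max-flow min-cut, the minimum cut capacity equals the max flow.
In the residual graph, reachable from n0: {n0, n1, n2, n3, n4, n5, n6}.
Min-cut edges: n4→n7 (2), n5→n7 (3), n6→n7 (12); capacity 2 + 3 + 12 = 17.

17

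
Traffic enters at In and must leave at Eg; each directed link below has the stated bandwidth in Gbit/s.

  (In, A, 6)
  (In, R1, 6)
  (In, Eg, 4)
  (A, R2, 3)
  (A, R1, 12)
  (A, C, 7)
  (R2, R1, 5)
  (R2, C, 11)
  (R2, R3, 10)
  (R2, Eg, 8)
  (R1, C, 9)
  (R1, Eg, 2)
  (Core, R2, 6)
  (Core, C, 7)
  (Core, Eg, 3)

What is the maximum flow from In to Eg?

9

Augment In→Eg: bottleneck 4, flow now 4.
Augment In→R1→Eg: bottleneck 2, flow now 6.
Augment In→A→R2→Eg: bottleneck 3, flow now 9.
No augmenting path remains; maximum flow = 9.
In the residual graph, reachable from In: {In, A, R1, C}.
Min-cut edges: In→Eg (4), A→R2 (3), R1→Eg (2); capacity 4 + 3 + 2 = 9.
This cut is saturated, so no flow can exceed 9.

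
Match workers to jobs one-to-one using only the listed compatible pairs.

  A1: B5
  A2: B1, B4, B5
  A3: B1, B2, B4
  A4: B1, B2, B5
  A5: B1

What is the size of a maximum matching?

Unit-capacity flow: source→left, listed edges, right→sink; max matching = max flow.
Augmenting path A1→B5 (+1); matched 1.
Augmenting path A2→B1 (+1); matched 2.
Augmenting path A3→B2 (+1); matched 3.
Augmenting path A4→B1→A2→B4 (+1); matched 4.
No augmenting path remains; maximum matching = 4.
König certificate: {B1, B2, B4, B5} is a vertex cover of size 4 (every listed pair touches it), so no matching can be larger.

4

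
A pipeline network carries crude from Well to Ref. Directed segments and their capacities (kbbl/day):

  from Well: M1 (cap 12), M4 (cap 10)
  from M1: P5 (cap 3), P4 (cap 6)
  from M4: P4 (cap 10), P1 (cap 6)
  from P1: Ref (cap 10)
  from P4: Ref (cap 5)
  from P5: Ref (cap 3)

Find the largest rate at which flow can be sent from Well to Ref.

14

Augment Well→M1→P4→Ref: bottleneck 5, flow now 5.
Augment Well→M1→P5→Ref: bottleneck 3, flow now 8.
Augment Well→M4→P1→Ref: bottleneck 6, flow now 14.
No augmenting path remains; maximum flow = 14.
In the residual graph, reachable from Well: {Well, M1, M4, P4}.
Min-cut edges: M1→P5 (3), M4→P1 (6), P4→Ref (5); capacity 3 + 6 + 5 = 14.
This cut is saturated, so no flow can exceed 14.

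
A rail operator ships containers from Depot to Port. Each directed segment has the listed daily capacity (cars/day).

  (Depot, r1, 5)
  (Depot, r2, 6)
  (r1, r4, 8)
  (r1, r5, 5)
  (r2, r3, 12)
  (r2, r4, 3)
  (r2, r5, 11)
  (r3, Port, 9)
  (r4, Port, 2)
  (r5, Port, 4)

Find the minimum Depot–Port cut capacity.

11

Augment Depot→r1→r4→Port: bottleneck 2, flow now 2.
Augment Depot→r1→r5→Port: bottleneck 3, flow now 5.
Augment Depot→r2→r3→Port: bottleneck 6, flow now 11.
No augmenting path remains; maximum flow = 11.
By max-flow min-cut, the minimum cut capacity equals the max flow.
In the residual graph, reachable from Depot: {Depot}.
Min-cut edges: Depot→r1 (5), Depot→r2 (6); capacity 5 + 6 = 11.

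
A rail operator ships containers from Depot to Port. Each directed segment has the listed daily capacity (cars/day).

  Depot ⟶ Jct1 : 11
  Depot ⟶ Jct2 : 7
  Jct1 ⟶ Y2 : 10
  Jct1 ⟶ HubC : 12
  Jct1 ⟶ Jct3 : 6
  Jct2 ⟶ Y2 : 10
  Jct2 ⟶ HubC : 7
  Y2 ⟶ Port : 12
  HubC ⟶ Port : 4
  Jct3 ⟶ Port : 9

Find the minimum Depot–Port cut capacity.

18

Augment Depot→Jct1→Y2→Port: bottleneck 10, flow now 10.
Augment Depot→Jct1→HubC→Port: bottleneck 1, flow now 11.
Augment Depot→Jct2→Y2→Port: bottleneck 2, flow now 13.
Augment Depot→Jct2→HubC→Port: bottleneck 3, flow now 16.
Augment Depot→Jct2→Y2→Jct1→Jct3→Port: bottleneck 2, flow now 18. (uses reverse residual edge)
No augmenting path remains; maximum flow = 18.
By max-flow min-cut, the minimum cut capacity equals the max flow.
In the residual graph, reachable from Depot: {Depot}.
Min-cut edges: Depot→Jct1 (11), Depot→Jct2 (7); capacity 11 + 7 = 18.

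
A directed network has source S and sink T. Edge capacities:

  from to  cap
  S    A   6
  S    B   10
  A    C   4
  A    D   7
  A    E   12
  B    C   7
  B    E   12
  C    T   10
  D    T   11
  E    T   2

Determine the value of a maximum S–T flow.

Augment S→A→C→T: bottleneck 4, flow now 4.
Augment S→A→D→T: bottleneck 2, flow now 6.
Augment S→B→C→T: bottleneck 6, flow now 12.
Augment S→B→E→T: bottleneck 2, flow now 14.
Augment S→B→C→A→D→T: bottleneck 1, flow now 15. (uses reverse residual edge)
No augmenting path remains; maximum flow = 15.
In the residual graph, reachable from S: {S, B, E}.
Min-cut edges: S→A (6), B→C (7), E→T (2); capacity 6 + 7 + 2 = 15.
This cut is saturated, so no flow can exceed 15.

15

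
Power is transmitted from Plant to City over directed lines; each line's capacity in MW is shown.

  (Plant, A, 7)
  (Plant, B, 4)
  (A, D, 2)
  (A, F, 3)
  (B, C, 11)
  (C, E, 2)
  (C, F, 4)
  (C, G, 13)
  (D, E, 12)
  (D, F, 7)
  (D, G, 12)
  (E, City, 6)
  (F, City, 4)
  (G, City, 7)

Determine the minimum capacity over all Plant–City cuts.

9

Augment Plant→A→F→City: bottleneck 3, flow now 3.
Augment Plant→A→D→E→City: bottleneck 2, flow now 5.
Augment Plant→B→C→E→City: bottleneck 2, flow now 7.
Augment Plant→B→C→F→City: bottleneck 1, flow now 8.
Augment Plant→B→C→G→City: bottleneck 1, flow now 9.
No augmenting path remains; maximum flow = 9.
By max-flow min-cut, the minimum cut capacity equals the max flow.
In the residual graph, reachable from Plant: {Plant, A}.
Min-cut edges: Plant→B (4), A→D (2), A→F (3); capacity 4 + 2 + 3 = 9.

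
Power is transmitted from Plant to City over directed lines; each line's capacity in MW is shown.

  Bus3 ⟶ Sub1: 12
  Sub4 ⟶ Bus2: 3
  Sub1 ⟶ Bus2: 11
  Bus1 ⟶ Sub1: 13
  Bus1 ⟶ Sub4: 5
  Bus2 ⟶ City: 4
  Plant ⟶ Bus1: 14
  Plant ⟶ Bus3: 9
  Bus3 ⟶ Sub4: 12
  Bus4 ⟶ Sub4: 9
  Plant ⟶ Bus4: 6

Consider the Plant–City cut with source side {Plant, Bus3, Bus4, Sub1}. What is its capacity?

Edges leaving {Plant, Bus3, Bus4, Sub1}: Plant→Bus1 (14), Bus3→Sub4 (12), Bus4→Sub4 (9), Sub1→Bus2 (11).
Cut capacity = 14 + 12 + 9 + 11 = 46.

46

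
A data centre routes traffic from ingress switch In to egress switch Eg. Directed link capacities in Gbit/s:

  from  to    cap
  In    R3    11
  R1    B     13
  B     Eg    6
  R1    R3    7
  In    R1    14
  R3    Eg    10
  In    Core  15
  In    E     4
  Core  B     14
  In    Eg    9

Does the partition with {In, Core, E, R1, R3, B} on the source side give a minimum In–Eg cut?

Given cut capacity: 9 + 10 + 6 = 25.
Augment In→Eg: bottleneck 9, flow now 9.
Augment In→R3→Eg: bottleneck 10, flow now 19.
Augment In→Core→B→Eg: bottleneck 6, flow now 25.
No augmenting path remains; maximum flow = 25.
Cut capacity 25 equals the max flow, so it is a minimum cut.

Yes — it is a minimum cut (capacity 25).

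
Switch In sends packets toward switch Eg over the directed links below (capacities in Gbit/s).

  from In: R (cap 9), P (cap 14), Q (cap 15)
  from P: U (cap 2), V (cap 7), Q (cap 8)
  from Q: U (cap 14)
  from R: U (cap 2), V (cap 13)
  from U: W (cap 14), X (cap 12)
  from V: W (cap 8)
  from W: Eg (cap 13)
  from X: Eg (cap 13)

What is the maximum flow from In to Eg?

Augment In→P→U→W→Eg: bottleneck 2, flow now 2.
Augment In→P→V→W→Eg: bottleneck 7, flow now 9.
Augment In→Q→U→W→Eg: bottleneck 4, flow now 13.
Augment In→Q→U→X→Eg: bottleneck 10, flow now 23.
Augment In→R→U→X→Eg: bottleneck 2, flow now 25.
No augmenting path remains; maximum flow = 25.
In the residual graph, reachable from In: {In, P, Q, R, U, V, W}.
Min-cut edges: U→X (12), W→Eg (13); capacity 12 + 13 = 25.
This cut is saturated, so no flow can exceed 25.

25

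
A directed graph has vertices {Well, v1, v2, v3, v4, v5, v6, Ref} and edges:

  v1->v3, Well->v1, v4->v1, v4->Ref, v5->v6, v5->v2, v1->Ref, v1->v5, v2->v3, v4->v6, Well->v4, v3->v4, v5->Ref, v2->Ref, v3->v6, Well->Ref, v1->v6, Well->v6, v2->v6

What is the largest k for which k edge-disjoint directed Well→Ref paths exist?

3

Assign every edge capacity 1; by Menger, the answer equals the max flow.
Path Well→Ref (+1); total 1.
Path Well→v1→Ref (+1); total 2.
Path Well→v4→Ref (+1); total 3.
No residual Well→Ref path; max flow = 3.
Certifying cut of size 3: {Well→Ref, Well→v1, Well→v4}.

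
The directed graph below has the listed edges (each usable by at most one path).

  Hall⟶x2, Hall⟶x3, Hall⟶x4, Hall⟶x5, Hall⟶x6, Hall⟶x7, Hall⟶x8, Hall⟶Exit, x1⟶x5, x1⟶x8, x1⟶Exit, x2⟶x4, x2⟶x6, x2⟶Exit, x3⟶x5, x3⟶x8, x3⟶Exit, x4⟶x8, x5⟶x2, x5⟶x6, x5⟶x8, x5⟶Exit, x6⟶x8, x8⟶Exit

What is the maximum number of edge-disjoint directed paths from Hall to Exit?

Assign every edge capacity 1; by Menger, the answer equals the max flow.
Path Hall→Exit (+1); total 1.
Path Hall→x2→Exit (+1); total 2.
Path Hall→x3→Exit (+1); total 3.
Path Hall→x5→Exit (+1); total 4.
Path Hall→x8→Exit (+1); total 5.
No residual Hall→Exit path; max flow = 5.
Certifying cut of size 5: {Hall→Exit, Hall→x2, Hall→x3, Hall→x5, x8→Exit}.

5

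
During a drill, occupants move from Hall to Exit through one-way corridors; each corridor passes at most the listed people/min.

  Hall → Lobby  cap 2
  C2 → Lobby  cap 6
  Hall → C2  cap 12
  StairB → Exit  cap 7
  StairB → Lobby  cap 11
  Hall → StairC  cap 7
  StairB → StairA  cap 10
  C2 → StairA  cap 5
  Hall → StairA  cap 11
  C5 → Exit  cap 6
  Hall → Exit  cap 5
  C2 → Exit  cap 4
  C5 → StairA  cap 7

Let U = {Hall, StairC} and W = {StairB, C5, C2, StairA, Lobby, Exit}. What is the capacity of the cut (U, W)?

30

Edges leaving {Hall, StairC}: Hall→C2 (12), Hall→StairA (11), Hall→Lobby (2), Hall→Exit (5).
Cut capacity = 12 + 11 + 2 + 5 = 30.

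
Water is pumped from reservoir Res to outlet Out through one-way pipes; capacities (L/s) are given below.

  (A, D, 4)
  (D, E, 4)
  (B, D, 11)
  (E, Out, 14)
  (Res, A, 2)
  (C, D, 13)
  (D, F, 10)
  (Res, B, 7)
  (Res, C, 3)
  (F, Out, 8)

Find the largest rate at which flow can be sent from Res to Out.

12

Augment Res→A→D→E→Out: bottleneck 2, flow now 2.
Augment Res→B→D→E→Out: bottleneck 2, flow now 4.
Augment Res→B→D→F→Out: bottleneck 5, flow now 9.
Augment Res→C→D→F→Out: bottleneck 3, flow now 12.
No augmenting path remains; maximum flow = 12.
In the residual graph, reachable from Res: {Res}.
Min-cut edges: Res→A (2), Res→B (7), Res→C (3); capacity 2 + 7 + 3 = 12.
This cut is saturated, so no flow can exceed 12.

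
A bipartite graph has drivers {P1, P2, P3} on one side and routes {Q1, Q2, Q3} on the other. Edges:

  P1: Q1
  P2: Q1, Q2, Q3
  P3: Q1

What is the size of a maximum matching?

2

Unit-capacity flow: source→left, listed edges, right→sink; max matching = max flow.
Augmenting path P1→Q1 (+1); matched 1.
Augmenting path P2→Q2 (+1); matched 2.
No augmenting path remains; maximum matching = 2.
König certificate: {P2, Q1} is a vertex cover of size 2 (every listed pair touches it), so no matching can be larger.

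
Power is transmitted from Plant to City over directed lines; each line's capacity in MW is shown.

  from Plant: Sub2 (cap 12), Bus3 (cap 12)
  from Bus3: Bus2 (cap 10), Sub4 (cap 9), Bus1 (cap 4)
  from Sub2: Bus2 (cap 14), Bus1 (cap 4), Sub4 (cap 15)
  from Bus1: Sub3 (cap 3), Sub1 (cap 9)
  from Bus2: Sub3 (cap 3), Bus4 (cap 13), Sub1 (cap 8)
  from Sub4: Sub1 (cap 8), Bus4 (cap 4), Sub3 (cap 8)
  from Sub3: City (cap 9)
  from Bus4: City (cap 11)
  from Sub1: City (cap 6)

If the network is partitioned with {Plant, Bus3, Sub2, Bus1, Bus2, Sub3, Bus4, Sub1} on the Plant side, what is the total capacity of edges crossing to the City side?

50

Edges leaving {Plant, Bus3, Sub2, Bus1, Bus2, Sub3, Bus4, Sub1}: Bus3→Sub4 (9), Sub2→Sub4 (15), Sub3→City (9), Bus4→City (11), Sub1→City (6).
Cut capacity = 9 + 15 + 9 + 11 + 6 = 50.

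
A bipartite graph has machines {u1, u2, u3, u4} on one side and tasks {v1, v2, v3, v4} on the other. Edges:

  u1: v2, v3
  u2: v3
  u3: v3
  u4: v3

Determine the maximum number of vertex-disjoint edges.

2

Unit-capacity flow: source→left, listed edges, right→sink; max matching = max flow.
Augmenting path u1→v2 (+1); matched 1.
Augmenting path u2→v3 (+1); matched 2.
No augmenting path remains; maximum matching = 2.
König certificate: {u1, v3} is a vertex cover of size 2 (every listed pair touches it), so no matching can be larger.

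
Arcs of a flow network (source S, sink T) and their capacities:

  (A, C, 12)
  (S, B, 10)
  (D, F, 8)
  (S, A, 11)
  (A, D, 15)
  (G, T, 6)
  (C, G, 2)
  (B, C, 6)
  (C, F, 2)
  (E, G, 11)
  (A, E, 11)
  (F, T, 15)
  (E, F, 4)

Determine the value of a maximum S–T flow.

15

Augment S→A→C→F→T: bottleneck 2, flow now 2.
Augment S→A→C→G→T: bottleneck 2, flow now 4.
Augment S→A→D→F→T: bottleneck 7, flow now 11.
Augment S→B→C→A→D→F→T: bottleneck 1, flow now 12. (uses reverse residual edge)
Augment S→B→C→A→E→F→T: bottleneck 3, flow now 15. (uses reverse residual edge)
No augmenting path remains; maximum flow = 15.
In the residual graph, reachable from S: {S, B, C}.
Min-cut edges: S→A (11), C→F (2), C→G (2); capacity 11 + 2 + 2 = 15.
This cut is saturated, so no flow can exceed 15.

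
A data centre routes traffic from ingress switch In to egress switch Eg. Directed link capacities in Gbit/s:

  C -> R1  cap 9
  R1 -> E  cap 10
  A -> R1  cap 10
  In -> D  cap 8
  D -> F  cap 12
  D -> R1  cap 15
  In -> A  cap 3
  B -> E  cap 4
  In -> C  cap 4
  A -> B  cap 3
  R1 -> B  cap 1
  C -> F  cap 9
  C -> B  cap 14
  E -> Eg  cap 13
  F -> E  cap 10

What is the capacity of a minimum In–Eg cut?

Augment In→C→R1→E→Eg: bottleneck 4, flow now 4.
Augment In→D→R1→E→Eg: bottleneck 6, flow now 10.
Augment In→D→F→E→Eg: bottleneck 2, flow now 12.
Augment In→A→B→E→Eg: bottleneck 1, flow now 13.
No augmenting path remains; maximum flow = 13.
By max-flow min-cut, the minimum cut capacity equals the max flow.
In the residual graph, reachable from In: {In, C, D, A, R1, F, B, E}.
Min-cut edges: E→Eg (13); capacity 13 = 13.

13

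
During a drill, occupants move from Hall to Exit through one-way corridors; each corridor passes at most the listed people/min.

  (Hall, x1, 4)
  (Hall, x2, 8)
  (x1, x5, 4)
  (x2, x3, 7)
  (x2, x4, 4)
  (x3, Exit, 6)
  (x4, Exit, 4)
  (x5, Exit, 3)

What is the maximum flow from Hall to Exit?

11

Augment Hall→x1→x5→Exit: bottleneck 3, flow now 3.
Augment Hall→x2→x3→Exit: bottleneck 6, flow now 9.
Augment Hall→x2→x4→Exit: bottleneck 2, flow now 11.
No augmenting path remains; maximum flow = 11.
In the residual graph, reachable from Hall: {Hall, x1, x5}.
Min-cut edges: Hall→x2 (8), x5→Exit (3); capacity 8 + 3 = 11.
This cut is saturated, so no flow can exceed 11.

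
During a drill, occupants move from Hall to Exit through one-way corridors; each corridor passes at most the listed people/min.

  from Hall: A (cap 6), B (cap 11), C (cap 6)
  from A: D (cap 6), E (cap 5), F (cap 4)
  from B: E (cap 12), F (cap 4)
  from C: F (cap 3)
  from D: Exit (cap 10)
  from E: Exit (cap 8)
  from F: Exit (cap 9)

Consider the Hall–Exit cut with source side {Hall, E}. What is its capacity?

Edges leaving {Hall, E}: Hall→A (6), Hall→B (11), Hall→C (6), E→Exit (8).
Cut capacity = 6 + 11 + 6 + 8 = 31.

31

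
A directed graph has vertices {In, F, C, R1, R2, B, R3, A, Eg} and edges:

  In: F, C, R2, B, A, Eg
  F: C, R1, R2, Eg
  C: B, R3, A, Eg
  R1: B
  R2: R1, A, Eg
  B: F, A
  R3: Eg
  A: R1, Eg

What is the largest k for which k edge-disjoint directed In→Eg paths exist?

6

Assign every edge capacity 1; by Menger, the answer equals the max flow.
Path In→Eg (+1); total 1.
Path In→F→Eg (+1); total 2.
Path In→C→Eg (+1); total 3.
Path In→R2→Eg (+1); total 4.
Path In→A→Eg (+1); total 5.
Path In→B→F→C→R3→Eg (+1); total 6.
No residual In→Eg path; max flow = 6.
Certifying cut of size 6: {In→A, In→B, In→C, In→Eg, In→F, In→R2}.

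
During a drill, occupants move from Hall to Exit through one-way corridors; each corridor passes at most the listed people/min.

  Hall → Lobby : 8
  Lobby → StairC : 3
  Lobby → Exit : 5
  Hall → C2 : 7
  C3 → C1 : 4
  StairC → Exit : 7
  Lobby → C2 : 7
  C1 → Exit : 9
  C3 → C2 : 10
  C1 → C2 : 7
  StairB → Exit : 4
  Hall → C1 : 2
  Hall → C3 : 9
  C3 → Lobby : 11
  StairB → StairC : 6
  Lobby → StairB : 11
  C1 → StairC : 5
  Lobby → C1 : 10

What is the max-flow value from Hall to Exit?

Augment Hall→Lobby→Exit: bottleneck 5, flow now 5.
Augment Hall→C1→Exit: bottleneck 2, flow now 7.
Augment Hall→C3→C1→Exit: bottleneck 4, flow now 11.
Augment Hall→Lobby→C1→Exit: bottleneck 3, flow now 14.
Augment Hall→C3→Lobby→StairB→Exit: bottleneck 4, flow now 18.
Augment Hall→C3→Lobby→StairC→Exit: bottleneck 1, flow now 19.
No augmenting path remains; maximum flow = 19.
In the residual graph, reachable from Hall: {Hall, C2}.
Min-cut edges: Hall→C3 (9), Hall→Lobby (8), Hall→C1 (2); capacity 9 + 8 + 2 = 19.
This cut is saturated, so no flow can exceed 19.

19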